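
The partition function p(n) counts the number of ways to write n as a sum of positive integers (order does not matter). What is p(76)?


Using the generating function prod_{k>=1} 1/(1-x^k), we compute p(76).
By dynamic programming over parts 1 through 76:
p(76) = 9289091

9289091


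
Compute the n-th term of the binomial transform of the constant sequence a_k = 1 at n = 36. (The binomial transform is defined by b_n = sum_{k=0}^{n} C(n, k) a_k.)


With a_k = 1 for all k, b_n = sum_{k=0}^{n} C(n, k) = 2^n by the binomial theorem.
For n = 36: 2^36 = 68719476736.

68719476736


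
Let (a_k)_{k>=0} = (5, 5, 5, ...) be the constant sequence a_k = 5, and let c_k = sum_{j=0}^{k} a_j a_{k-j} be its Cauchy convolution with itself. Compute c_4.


Since a_j = 5 for all j >= 0, the convolution sum becomes
c_k = sum_{j=0}^{k} 5 * 5 = 25 * (k + 1).
Equivalently, the generating function of (a_k) is 5/(1 - x) and its square is 25/(1 - x)^2 = sum_{k>=0} 25(k + 1) x^k.
For k = 4: 25 * 5 = 125.

125


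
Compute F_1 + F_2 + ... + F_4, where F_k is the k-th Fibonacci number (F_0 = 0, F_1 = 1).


Use the identity sum_{k=0}^{N} F_k = F_{N+2} - 1 (which follows from F_{k+2} - F_{k+1} = F_k). Then
sum_{k=1}^{4} F_k = (F_{6} - 1) - (F_{2} - 1) = F_{6} - F_{2}.
Computing: F_{6} = 8, F_{2} = 1, so
Sum = 8 - 1 = 7.

7


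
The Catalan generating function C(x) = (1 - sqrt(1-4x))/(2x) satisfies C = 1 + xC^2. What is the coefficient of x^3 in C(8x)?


Substituting x -> 8x scales the n-th coefficient by 8^n, so [x^3] C(8x) = 8^3 * C_3.
C_3 = C(2*3, 3)/(4) = 20/4 = 5.
So 8^3 * 5 = 512 * 5 = 2560.

2560


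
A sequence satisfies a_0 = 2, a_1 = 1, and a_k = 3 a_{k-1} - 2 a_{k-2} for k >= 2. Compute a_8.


The characteristic equation is t^2 - 3 t + 2 = 0, with roots r_1 = 2 and r_2 = 1 (so c_1 = r_1 + r_2, c_2 = -r_1 r_2 as required).
One can use the closed form a_n = A r_1^n + B r_2^n, but direct iteration is more reliable:
a_0 = 2, a_1 = 1, a_2 = -1, a_3 = -5, a_4 = -13, a_5 = -29, a_6 = -61, a_7 = -125, a_8 = -253.
So a_8 = -253.

-253


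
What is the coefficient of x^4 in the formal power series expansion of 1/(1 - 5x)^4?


The general identity 1/(1 - c x)^r = sum_{k>=0} c^k C(k + r - 1, r - 1) x^k follows by substituting y = c x into 1/(1 - y)^r = sum_{k>=0} C(k + r - 1, r - 1) y^k.
For c = 5, r = 4, k = 4:
5^4 * C(7, 3) = 625 * 35 = 21875.

21875


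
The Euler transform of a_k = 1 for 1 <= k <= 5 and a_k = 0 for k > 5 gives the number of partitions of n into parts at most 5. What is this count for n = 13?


Partitions of 13 into parts at most 5:
Using generating function (1-x)^(-1)(1-x^2)^(-1)...(1-x^5)^(-1),
the coefficient of x^13 = 57

57


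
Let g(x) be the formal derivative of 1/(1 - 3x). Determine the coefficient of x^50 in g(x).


Differentiate termwise: d/dx sum_{k>=0} 3^k x^k = sum_{k>=1} k 3^k x^(k-1) = sum_{j>=0} (j+1) 3^(j+1) x^j.
Equivalently, d/dx [1/(1 - 3x)] = 3/(1 - 3x)^2.
For j = 50: 51 * 3^51 = 51 * 2153693963075557766310747 = 109838392116853446081848097.

109838392116853446081848097


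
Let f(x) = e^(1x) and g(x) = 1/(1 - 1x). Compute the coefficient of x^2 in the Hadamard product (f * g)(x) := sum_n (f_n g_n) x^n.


Expanding: f_k = 1^k/k! (from e^(1x)) and g_k = 1^k (from 1/(1 - 1x)). So the Hadamard coefficient (f * g)_k = 1^k 1^k / k! = (1)^k / k!.
For k = 2: 1^2/2! = 1/2 = 1/2.

1/2


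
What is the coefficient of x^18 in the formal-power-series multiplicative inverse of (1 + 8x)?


The inverse is 1/(1 + 8x). Apply the geometric identity 1/(1 - y) = sum_{k>=0} y^k with y = -8x:
1/(1 + 8x) = sum_{k>=0} (-8)^k x^k.
So the coefficient of x^18 is (-8)^18 = 18014398509481984.

18014398509481984


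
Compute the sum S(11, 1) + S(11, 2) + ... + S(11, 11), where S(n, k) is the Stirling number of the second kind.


By definition, S(n, k) counts partitions of an n-set into exactly k nonempty blocks.
Computing row n = 11 for k = 1..11:
S(11, k): 1, 1023, 28501, 145750, 246730, 179487, 63987, 11880, 1155, 55, 1
Sum = 678570. (This equals Bell_11 since the sum runs over all k.)

678570


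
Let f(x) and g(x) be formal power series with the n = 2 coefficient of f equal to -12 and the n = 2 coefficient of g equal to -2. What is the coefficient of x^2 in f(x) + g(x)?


Addition of formal power series is termwise.
The coefficient of x^2 in f + g = -12 + -2
= -14

-14


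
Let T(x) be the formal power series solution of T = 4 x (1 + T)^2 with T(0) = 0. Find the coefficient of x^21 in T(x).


Apply the Lagrange inversion formula: if T = 4 x * phi(T) with phi(t) = (1 + t)^2, then [x^n] T = 4^n * (1/n) [t^(n-1)] phi(t)^n = 4^n * (1/n) [t^(n-1)] (1 + t)^(2n) = 4^n * (1/n) C(2n, n-1).
Using the identity C(2n, n-1) = C(2n, n) * n / (n+1), the unscaled factor equals C(2n, n) / (n+1) = C_n, the n-th Catalan number.
For n = 21: C_21 = C(42, 21) / 22 = 538257874440/22 = 24466267020.
With the 4^21 = 4398046511104 factor, the coefficient is 4398046511104 * 24466267020 = 107603780307049858990080.

107603780307049858990080


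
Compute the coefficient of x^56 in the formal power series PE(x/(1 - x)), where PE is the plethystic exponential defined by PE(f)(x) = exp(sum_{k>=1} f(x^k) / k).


For f(x) = x/(1 - x) we have
sum_{k>=1} f(x^k) / k = sum_{k>=1} (1/k) * x^k / (1 - x^k) = sum_{k, m >= 1} x^(k m) / k,
which after exponentiating simplifies to
PE(x/(1 - x)) = prod_{k>=1} 1 / (1 - x^k).
This is the generating function for the partition function p(n), so the coefficient of x^56 is p(56).
Computing p(56) by dynamic programming over parts 1, 2, ..., 56: p(56) = 526823.

526823


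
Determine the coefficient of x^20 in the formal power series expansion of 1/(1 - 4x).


The geometric series identity gives 1/(1 - c x) = sum_{k>=0} c^k x^k, so the coefficient of x^k is c^k.
Here c = 4 and k = 20.
Computing: 4^20 = 1099511627776

1099511627776


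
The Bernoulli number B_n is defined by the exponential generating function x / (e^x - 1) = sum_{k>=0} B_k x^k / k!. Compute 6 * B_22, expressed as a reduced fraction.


Bernoulli numbers can also be computed recursively via B_0 = 1 and sum_{j=0}^{m} C(m+1, j) B_j = 0 for m >= 1. Odd-index Bernoulli numbers vanish for k >= 3.
Computing B_22 = 854513/138, so 6 * B_22 = 6 * 854513/138 = 854513/23.

854513/23


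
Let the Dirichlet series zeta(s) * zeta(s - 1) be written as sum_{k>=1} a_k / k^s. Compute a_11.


Convolution gives a_k = sum_{d | k} d * 1 = sum_{d | k} d = sigma(k), the sum of positive divisors of k.
For k = 11, the divisors are 1, 11, so
sigma(11) = 1 + 11 = 12.

12


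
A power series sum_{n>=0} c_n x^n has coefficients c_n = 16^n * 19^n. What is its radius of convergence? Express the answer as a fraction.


By the root test (Cauchy-Hadamard), the radius is R = 1 / limsup_n |c_n|^(1/n).
Here |c_n|^(1/n) = (16^n * 19^n)^(1/n) = 16 * 19 = 304 for all n.
So R = 1/304 = 1/304.

1/304


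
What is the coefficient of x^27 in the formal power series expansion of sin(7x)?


The Maclaurin series is sin(t) = sum_{k>=0} (-1)^k t^(2k+1) / (2k+1)!, so substituting t = 7x, only odd powers of x are nonzero, with coefficient of x^(2k+1) equal to (-1)^k 7^(2k+1) / (2k+1)!.
Write 27 = 2*13 + 1, giving the coefficient (-1)^13 * 7^27 / 27! = -65712362363534280139543/10888869450418352160768000000 = -191581231380566414401/31745975074105982976000000.

-191581231380566414401/31745975074105982976000000


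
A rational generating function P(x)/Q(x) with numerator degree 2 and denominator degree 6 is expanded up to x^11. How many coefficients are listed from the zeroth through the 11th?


Expanding up to x^11 gives the coefficients for x^0, x^1, ..., x^11.
That is 11 + 1 = 12 coefficients in total.

12


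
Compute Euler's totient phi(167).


phi(n) counts integers in [1, n] coprime to n. Using the multiplicative formula phi(n) = n * prod_{p | n} (1 - 1/p):
167 = 167, so
phi(167) = 167 * (1 - 1/167) = 166.

166


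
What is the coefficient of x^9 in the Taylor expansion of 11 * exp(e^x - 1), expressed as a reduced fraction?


exp(e^x - 1) = sum_{k>=0} Bell_k x^k / k!, where Bell_k is the k-th Bell number.
So the coefficient of x^9 is 11 * Bell_9 / 9!.
Computing: Bell_9 = 21147 and 9! = 362880, giving
11 * 21147/362880 = 11077/17280.

11077/17280


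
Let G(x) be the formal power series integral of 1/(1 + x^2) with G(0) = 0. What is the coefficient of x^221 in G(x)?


1/(1 + x^2) = sum_{j>=0} (-1)^j x^(2j). Integrating termwise with G(0) = 0:
G(x) = sum_{j>=0} (-1)^j x^(2j+1) / (2j+1) = arctan(x).
Only odd powers are nonzero. For x^221 write 221 = 2*110 + 1, giving
(-1)^110 / 221 = 1/221 = 1/221.

1/221


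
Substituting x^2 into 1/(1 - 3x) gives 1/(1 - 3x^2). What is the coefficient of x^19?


Since 1/(1 - 3x^2) only has even powers of x,
the coefficient of x^19 (odd) is 0.

0


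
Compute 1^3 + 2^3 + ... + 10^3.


This power sum has a closed form given by Faulhaber's formula
sum_{k=1}^{m} k^p = (1 / (p + 1)) * sum_{j=0}^{p} C(p + 1, j) B_j m^(p + 1 - j),
but for small m direct computation is fastest:
1 + 8 + 27 + 64 + 125 + 216 + 343 + 512 + 729 + 1000 = 3025.

3025


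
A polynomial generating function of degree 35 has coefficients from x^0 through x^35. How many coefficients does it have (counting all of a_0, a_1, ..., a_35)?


A polynomial of degree 35 takes the form a_0 + a_1 x + ... + a_35 x^35.
The number of coefficients is 35 + 1 = 36.

36


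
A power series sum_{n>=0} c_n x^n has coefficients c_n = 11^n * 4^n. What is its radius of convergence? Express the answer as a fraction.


By the root test (Cauchy-Hadamard), the radius is R = 1 / limsup_n |c_n|^(1/n).
Here |c_n|^(1/n) = (11^n * 4^n)^(1/n) = 11 * 4 = 44 for all n.
So R = 1/44 = 1/44.

1/44


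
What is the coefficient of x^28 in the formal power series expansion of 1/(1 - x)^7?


The negative binomial / multiset identity is
1/(1 - x)^r = sum_{k>=0} C(k + r - 1, r - 1) x^k.
Here r = 7 and k = 28, so the coefficient is
C(28 + 6, 6) = C(34, 6)
= 1344904

1344904


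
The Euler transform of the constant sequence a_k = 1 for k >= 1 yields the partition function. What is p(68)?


The Euler transform converts the sequence a_k = 1 into the number of integer partitions.
Using the recurrence or dynamic programming:
p(68) = 3087735

3087735


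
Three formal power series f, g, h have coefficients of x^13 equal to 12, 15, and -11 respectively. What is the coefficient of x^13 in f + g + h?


Series addition is componentwise:
12 + 15 + -11
= 16

16


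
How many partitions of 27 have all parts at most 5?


Using the generating function (1-x)^(-1)(1-x^2)^(-1)...(1-x^5)^(-1),
the coefficient of x^27 counts these restricted partitions.
Result = 480

480


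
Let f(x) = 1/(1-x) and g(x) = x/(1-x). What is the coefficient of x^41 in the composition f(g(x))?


First simplify the composition: f(g(x)) = 1/(1 - x/(1-x)) = (1-x)/((1-x) - x) = (1-x)/(1-2x).
Now extract the coefficient. Write (1-x)/(1-2x) = 1/(1-2x) - x/(1-2x).
The coefficient of x^n in 1/(1-2x) is 2^n, and in x/(1-2x) is 2^(n-1) (for n >= 1).
So the coefficient of x^41 is 2^41 - 2^40 = 2199023255552 - 1099511627776 = 1099511627776.

1099511627776


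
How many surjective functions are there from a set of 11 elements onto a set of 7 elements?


By inclusion-exclusion on which target elements are missed, the number of surjections from an n-set onto a k-set is
surj(n, k) = sum_{j=0}^{k} (-1)^j C(k, j) (k - j)^n.
Equivalently surj(n, k) = k! * S(n, k), where S(n, k) is the Stirling number of the second kind.
For n = 11, k = 7:
S(11, 7) = 63987, so
surj = 7! * 63987 = 5040 * 63987 = 322494480.

322494480


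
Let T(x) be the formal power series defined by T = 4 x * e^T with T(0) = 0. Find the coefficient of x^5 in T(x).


Apply the Lagrange inversion formula: if T = 4 x * phi(T) with phi(t) = e^t, then
[x^n] T = 4^n * (1/n) [t^(n-1)] phi(t)^n = 4^n * (1/n) [t^(n-1)] e^(n t) = 4^n * (1/n) * n^(n-1) / (n-1)! = 4^n * n^(n-1) / n!.
When c = 1 this is the Cayley count of rooted labeled trees on n vertices, divided by n!.
For n = 5: 4^5 * 5^4 / 5! = 1024 * 625/120 = 16000/3.

16000/3


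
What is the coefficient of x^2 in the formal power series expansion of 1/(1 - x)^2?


The expansion 1/(1 - x)^r = sum_{k>=0} C(k + r - 1, r - 1) x^k follows from the multiset / negative-binomial theorem (or from repeated differentiation of the geometric series).
For r = 2 and k = 2:
C(3, 1) = 6 / (1 * 2) = 3.

3


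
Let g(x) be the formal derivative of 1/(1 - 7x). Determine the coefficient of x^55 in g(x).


Differentiate termwise: d/dx sum_{k>=0} 7^k x^k = sum_{k>=1} k 7^k x^(k-1) = sum_{j>=0} (j+1) 7^(j+1) x^j.
Equivalently, d/dx [1/(1 - 7x)] = 7/(1 - 7x)^2.
For j = 55: 56 * 7^56 = 56 * 211587613802425391637729361787678676290060193601 = 11848906372935821931712844260110005872243370841656.

11848906372935821931712844260110005872243370841656


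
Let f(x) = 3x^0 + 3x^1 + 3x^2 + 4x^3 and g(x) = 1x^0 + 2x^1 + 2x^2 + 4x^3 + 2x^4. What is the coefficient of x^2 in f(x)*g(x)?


Cauchy product at x^2:
3*2 + 3*2 + 3*1
= 15

15


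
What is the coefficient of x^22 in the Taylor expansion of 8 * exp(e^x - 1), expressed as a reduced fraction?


exp(e^x - 1) = sum_{k>=0} Bell_k x^k / k!, where Bell_k is the k-th Bell number.
So the coefficient of x^22 is 8 * Bell_22 / 22!.
Computing: Bell_22 = 4506715738447323 and 22! = 1124000727777607680000, giving
8 * 4506715738447323/1124000727777607680000 = 88366975263673/2754903744552960000.

88366975263673/2754903744552960000


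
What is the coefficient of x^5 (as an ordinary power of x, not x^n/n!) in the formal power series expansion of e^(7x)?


The exponential series is e^y = sum_{k>=0} y^k / k!. Substituting y = 7x gives
e^(7x) = sum_{k>=0} 7^k x^k / k!.
So the coefficient of x^n is a^n/n! with a = 7, n = 5:
7^5 / 5! = 16807/120 = 16807/120

16807/120


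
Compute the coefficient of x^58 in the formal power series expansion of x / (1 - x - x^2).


Let f(x) = sum_{k>=0} a_k x^k. Multiplying f(x) * (1 - x - x^2) = x and matching coefficients gives a_0 = 0, a_1 = 1, and a_k = a_{k-1} + a_{k-2} for k >= 2. These are the Fibonacci numbers F_k.
Iterating from F_0 = 0, F_1 = 1:
F_0=0, F_1=1, F_2=1, F_3=2, F_4=3, F_5=5, F_6=8, F_7=13, F_8=21, F_9=34, ...
F_58 = 591286729879.

591286729879


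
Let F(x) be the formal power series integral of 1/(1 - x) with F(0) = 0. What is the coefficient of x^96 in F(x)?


1/(1 - x) = sum_{k>=0} x^k. Integrating termwise and using F(0) = 0 gives
F(x) = sum_{k>=0} x^(k+1) / (k+1) = sum_{m>=1} x^m / m = -ln(1 - x).
So the coefficient of x^96 is 1/96 = 1/96.

1/96


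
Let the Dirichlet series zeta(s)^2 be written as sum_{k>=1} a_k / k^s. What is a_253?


The Dirichlet convolution of the constant function 1 with itself gives (1 * 1)(k) = sum_{d | k} 1 = d(k), the number of positive divisors of k.
Since zeta(s) = sum_{k>=1} 1/k^s, we have zeta(s)^2 = sum_{k>=1} d(k)/k^s, so a_k = d(k).
For k = 253: the divisors are 1, 11, 23, 253.
Count = 4.

4


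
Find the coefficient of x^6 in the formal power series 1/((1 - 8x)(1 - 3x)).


By partial fractions or Cauchy convolution:
The coefficient equals sum_{k=0}^{6} 8^k * 3^(6-k).
= 418993

418993


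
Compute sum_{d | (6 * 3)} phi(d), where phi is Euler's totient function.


First, 6 * 3 = 18. One classical identity is sum_{d | n} phi(d) = n (each k in [1, n] has a unique gcd with n, and among the k's with gcd(k, n) = n/d there are phi(d) of them). So the sum equals 18. We also verify directly:
Divisors of 18: 1, 2, 3, 6, 9, 18.
phi values: 1, 1, 2, 2, 6, 6.
Sum = 18.

18


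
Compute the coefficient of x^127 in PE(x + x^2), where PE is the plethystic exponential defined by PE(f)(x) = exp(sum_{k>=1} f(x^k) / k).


With f(x) = x + x^2, the exponent is sum_{k>=1} (x^k + x^(2k)) / k = -ln(1 - x) - ln(1 - x^2). Exponentiating:
PE(x + x^2) = 1 / ((1 - x)(1 - x^2)).
This is the generating function for partitions of n into parts of size 1 or 2. The number of 2's can be any j in 0..63, and the rest are 1's, so
[x^127] = floor(127/2) + 1 = 64.

64


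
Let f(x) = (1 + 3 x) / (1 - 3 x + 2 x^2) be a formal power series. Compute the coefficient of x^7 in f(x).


Write f(x) = sum_{k>=0} a_k x^k. Multiplying both sides by 1 - 3 x + 2 x^2 gives
(1 - 3 x + 2 x^2) sum_{k>=0} a_k x^k = 1 + 3 x.
Matching coefficients:
 x^0: a_0 = 1
 x^1: a_1 - 3 a_0 = 3  =>  a_1 = 3*1 + 3 = 6
 x^k (k >= 2): a_k = 3 a_{k-1} - 2 a_{k-2}.
Iterating: a_2 = 16, a_3 = 36, a_4 = 76, a_5 = 156, a_6 = 316, a_7 = 636.
So the coefficient of x^7 is 636.

636


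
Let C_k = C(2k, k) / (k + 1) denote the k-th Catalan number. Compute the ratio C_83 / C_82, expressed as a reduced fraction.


Using C_k = (2k)! / (k! (k+1)!), the ratio C_{k+1}/C_k simplifies to
C_{k+1}/C_k = [(2k+2)! / ((k+1)! (k+2)!)] * [k! (k+1)! / (2k)!]
 = (2k+2)(2k+1) / ((k+1)(k+2)) = 2(2k+1) / (k+2).
For k = 82: 2(2*82 + 1) / (82 + 2) = 330/84 = 55/14.

55/14


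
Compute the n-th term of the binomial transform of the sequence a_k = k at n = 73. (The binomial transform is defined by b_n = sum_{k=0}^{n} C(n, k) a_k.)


With a_k = k, b_n = sum_{k=0}^{n} C(n, k) k. Using k * C(n, k) = n * C(n-1, k-1) gives b_n = n * sum_{k>=1} C(n-1, k-1) = n * 2^(n-1).
For n = 73: 73 * 2^72 = 73 * 4722366482869645213696 = 344732753249484100599808.

344732753249484100599808


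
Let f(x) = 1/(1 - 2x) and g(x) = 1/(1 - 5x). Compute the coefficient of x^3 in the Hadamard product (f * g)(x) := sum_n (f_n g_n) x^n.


f has coefficients f_k = 2^k and g has coefficients g_k = 5^k, so the Hadamard product has coefficient (f*g)_k = 2^k * 5^k = 10^k.
For k = 3: 10^3 = 1000.

1000


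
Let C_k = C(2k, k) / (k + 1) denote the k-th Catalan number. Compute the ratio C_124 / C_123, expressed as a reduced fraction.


Using C_k = (2k)! / (k! (k+1)!), the ratio C_{k+1}/C_k simplifies to
C_{k+1}/C_k = [(2k+2)! / ((k+1)! (k+2)!)] * [k! (k+1)! / (2k)!]
 = (2k+2)(2k+1) / ((k+1)(k+2)) = 2(2k+1) / (k+2).
For k = 123: 2(2*123 + 1) / (123 + 2) = 494/125 = 494/125.

494/125


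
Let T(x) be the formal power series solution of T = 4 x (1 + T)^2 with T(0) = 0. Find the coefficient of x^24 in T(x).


Apply the Lagrange inversion formula: if T = 4 x * phi(T) with phi(t) = (1 + t)^2, then [x^n] T = 4^n * (1/n) [t^(n-1)] phi(t)^n = 4^n * (1/n) [t^(n-1)] (1 + t)^(2n) = 4^n * (1/n) C(2n, n-1).
Using the identity C(2n, n-1) = C(2n, n) * n / (n+1), the unscaled factor equals C(2n, n) / (n+1) = C_n, the n-th Catalan number.
For n = 24: C_24 = C(48, 24) / 25 = 32247603683100/25 = 1289904147324.
With the 4^24 = 281474976710656 factor, the coefficient is 281474976710656 * 1289904147324 = 363075739827001485944684544.

363075739827001485944684544


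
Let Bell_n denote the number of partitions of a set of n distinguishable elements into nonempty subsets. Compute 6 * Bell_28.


Bell_28 can be computed from the Bell triangle or from Dobinski's identity Bell_n = (1/e) * sum_{k>=0} k^n / k!.
Computing Bell_28 = 6160539404599934652455.
Then 6 * 6160539404599934652455 = 36963236427599607914730.

36963236427599607914730


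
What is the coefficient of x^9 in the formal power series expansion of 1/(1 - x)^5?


The expansion 1/(1 - x)^r = sum_{k>=0} C(k + r - 1, r - 1) x^k follows from the multiset / negative-binomial theorem (or from repeated differentiation of the geometric series).
For r = 5 and k = 9:
C(13, 4) = 6227020800 / (24 * 362880) = 715.

715


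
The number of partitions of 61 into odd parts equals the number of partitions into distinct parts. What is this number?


Computing partitions of 61 into odd parts (1, 3, 5, ...):
Using the generating function prod_{k>=0} 1/(1-x^(2k+1)),
the count is 12076

12076


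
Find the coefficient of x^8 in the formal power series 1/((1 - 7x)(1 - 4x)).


By partial fractions or Cauchy convolution:
The coefficient equals sum_{k=0}^{8} 7^k * 4^(8-k).
= 13363821

13363821


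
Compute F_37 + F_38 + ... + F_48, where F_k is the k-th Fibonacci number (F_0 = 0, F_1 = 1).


Use the identity sum_{k=0}^{N} F_k = F_{N+2} - 1 (which follows from F_{k+2} - F_{k+1} = F_k). Then
sum_{k=37}^{48} F_k = (F_{50} - 1) - (F_{38} - 1) = F_{50} - F_{38}.
Computing: F_{50} = 12586269025, F_{38} = 39088169, so
Sum = 12586269025 - 39088169 = 12547180856.

12547180856


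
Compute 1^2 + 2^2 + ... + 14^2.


This power sum has a closed form given by Faulhaber's formula
sum_{k=1}^{m} k^p = (1 / (p + 1)) * sum_{j=0}^{p} C(p + 1, j) B_j m^(p + 1 - j),
but for small m direct computation is fastest:
1 + 4 + 9 + 16 + 25 + 36 + 49 + 64 + 81 + 100 + 121 + 144 + 169 + 196 = 1015.

1015


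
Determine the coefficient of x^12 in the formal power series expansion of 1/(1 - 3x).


The geometric series identity gives 1/(1 - c x) = sum_{k>=0} c^k x^k, so the coefficient of x^k is c^k.
Here c = 3 and k = 12.
Computing: 3^12 = 531441

531441


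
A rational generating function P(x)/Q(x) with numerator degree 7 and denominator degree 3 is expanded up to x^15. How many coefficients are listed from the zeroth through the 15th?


Expanding up to x^15 gives the coefficients for x^0, x^1, ..., x^15.
That is 15 + 1 = 16 coefficients in total.

16


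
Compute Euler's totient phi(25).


phi(n) counts integers in [1, n] coprime to n. Using the multiplicative formula phi(n) = n * prod_{p | n} (1 - 1/p):
25 = 5^2, so
phi(25) = 25 * (1 - 1/5) = 20.

20


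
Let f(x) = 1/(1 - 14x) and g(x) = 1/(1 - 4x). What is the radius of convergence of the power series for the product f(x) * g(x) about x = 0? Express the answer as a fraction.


The radius of 1/(1 - 14x) is 1/14 (nearest singularity at x = 1/14), and the radius of 1/(1 - 4x) is 1/4.
The product f(x)*g(x) = 1/((1 - 14x)(1 - 4x)) has singularities at both 1/14 and 1/4, so its radius of convergence is the distance to the nearest one:
min(1/14, 1/4) = 1/14.

1/14


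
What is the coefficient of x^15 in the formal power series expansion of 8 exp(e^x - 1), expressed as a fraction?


exp(e^x - 1) is the exponential generating function for the Bell numbers Bell_k: exp(e^x - 1) = sum_{k>=0} Bell_k x^k / k!.
So the coefficient of x^15 in 8 exp(e^x - 1) is 8 Bell_15 / 15!.
Computing: Bell_15 = 1382958545 and 15! = 1307674368000, giving
8 * 1382958545/1307674368000 = 276591709/32691859200.

276591709/32691859200


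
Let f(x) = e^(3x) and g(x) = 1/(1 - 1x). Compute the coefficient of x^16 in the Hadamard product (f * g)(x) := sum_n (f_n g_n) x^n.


Expanding: f_k = 3^k/k! (from e^(3x)) and g_k = 1^k (from 1/(1 - 1x)). So the Hadamard coefficient (f * g)_k = 3^k 1^k / k! = (3)^k / k!.
For k = 16: 3^16/16! = 43046721/20922789888000 = 59049/28700672000.

59049/28700672000


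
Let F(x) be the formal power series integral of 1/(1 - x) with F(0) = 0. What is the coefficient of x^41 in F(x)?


1/(1 - x) = sum_{k>=0} x^k. Integrating termwise and using F(0) = 0 gives
F(x) = sum_{k>=0} x^(k+1) / (k+1) = sum_{m>=1} x^m / m = -ln(1 - x).
So the coefficient of x^41 is 1/41 = 1/41.

1/41


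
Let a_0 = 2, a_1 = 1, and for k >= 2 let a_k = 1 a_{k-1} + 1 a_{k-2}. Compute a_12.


Iterating the recurrence forward:
a_0 = 2
a_1 = 1
a_2 = 1*1 + 1*2 = 3
a_3 = 1*3 + 1*1 = 4
a_4 = 1*4 + 1*3 = 7
a_5 = 1*7 + 1*4 = 11
a_6 = 1*11 + 1*7 = 18
a_7 = 1*18 + 1*11 = 29
a_8 = 1*29 + 1*18 = 47
a_9 = 1*47 + 1*29 = 76
a_10 = 1*76 + 1*47 = 123
a_11 = 1*123 + 1*76 = 199
a_12 = 1*199 + 1*123 = 322
So a_12 = 322.

322


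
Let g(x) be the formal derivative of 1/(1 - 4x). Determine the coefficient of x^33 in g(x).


Differentiate termwise: d/dx sum_{k>=0} 4^k x^k = sum_{k>=1} k 4^k x^(k-1) = sum_{j>=0} (j+1) 4^(j+1) x^j.
Equivalently, d/dx [1/(1 - 4x)] = 4/(1 - 4x)^2.
For j = 33: 34 * 4^34 = 34 * 295147905179352825856 = 10035028776097996079104.

10035028776097996079104


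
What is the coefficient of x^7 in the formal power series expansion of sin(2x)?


The Maclaurin series is sin(t) = sum_{k>=0} (-1)^k t^(2k+1) / (2k+1)!, so substituting t = 2x, only odd powers of x are nonzero, with coefficient of x^(2k+1) equal to (-1)^k 2^(2k+1) / (2k+1)!.
Write 7 = 2*3 + 1, giving the coefficient (-1)^3 * 2^7 / 7! = -128/5040 = -8/315.

-8/315


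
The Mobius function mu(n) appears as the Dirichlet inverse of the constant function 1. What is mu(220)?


220 has a squared prime factor, so mu(220) = 0.
Factorization reveals a repeated prime.

0


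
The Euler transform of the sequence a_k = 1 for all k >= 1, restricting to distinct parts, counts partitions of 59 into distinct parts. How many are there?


Partitions of 59 into distinct parts can be computed via generating function.
Product (1+x)(1+x^2)(1+x^3)...
The coefficient of x^59 = 9792

9792


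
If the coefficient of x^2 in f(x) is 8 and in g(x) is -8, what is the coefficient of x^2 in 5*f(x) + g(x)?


Scalar multiplication scales coefficients: 5 * 8 = 40.
Then add the g coefficient: 40 + -8
= 32

32


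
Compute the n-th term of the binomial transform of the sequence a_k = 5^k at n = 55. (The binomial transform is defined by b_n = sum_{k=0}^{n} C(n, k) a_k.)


With a_k = 5^k, b_n = sum_{k=0}^{n} C(n, k) 5^k = (1 + 5)^n by the binomial theorem.
For n = 55: (1 + 5)^55 = 6^55 = 6285195213566005335561053533150026217291776.

6285195213566005335561053533150026217291776


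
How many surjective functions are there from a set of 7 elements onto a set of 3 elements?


By inclusion-exclusion on which target elements are missed, the number of surjections from an n-set onto a k-set is
surj(n, k) = sum_{j=0}^{k} (-1)^j C(k, j) (k - j)^n.
Equivalently surj(n, k) = k! * S(n, k), where S(n, k) is the Stirling number of the second kind.
For n = 7, k = 3:
S(7, 3) = 301, so
surj = 3! * 301 = 6 * 301 = 1806.

1806


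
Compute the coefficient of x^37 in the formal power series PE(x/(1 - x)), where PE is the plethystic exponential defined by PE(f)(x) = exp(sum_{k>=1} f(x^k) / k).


For f(x) = x/(1 - x) we have
sum_{k>=1} f(x^k) / k = sum_{k>=1} (1/k) * x^k / (1 - x^k) = sum_{k, m >= 1} x^(k m) / k,
which after exponentiating simplifies to
PE(x/(1 - x)) = prod_{k>=1} 1 / (1 - x^k).
This is the generating function for the partition function p(n), so the coefficient of x^37 is p(37).
Computing p(37) by dynamic programming over parts 1, 2, ..., 37: p(37) = 21637.

21637


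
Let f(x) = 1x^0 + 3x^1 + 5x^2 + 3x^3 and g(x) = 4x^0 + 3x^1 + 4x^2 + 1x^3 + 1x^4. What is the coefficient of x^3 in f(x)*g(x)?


Cauchy product at x^3:
1*1 + 3*4 + 5*3 + 3*4
= 40

40


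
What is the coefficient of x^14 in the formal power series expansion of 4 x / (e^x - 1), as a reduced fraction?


The exponential generating function for Bernoulli numbers is
x / (e^x - 1) = sum_{k>=0} B_k x^k / k!.
So the coefficient of x^14 in 4 x / (e^x - 1) is 4 B_14 / 14!.
Computing: B_14 = 7/6, 14! = 87178291200, giving
4 * 7/6 / 87178291200 = 1/18681062400.

1/18681062400


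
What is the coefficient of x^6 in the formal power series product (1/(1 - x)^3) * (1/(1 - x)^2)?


Combine the factors: (1/(1 - x)^3) * (1/(1 - x)^2) = 1/(1 - x)^5.
Then use 1/(1 - x)^r = sum_{k>=0} C(k + r - 1, r - 1) x^k with r = 5 and k = 6:
C(10, 4) = 210.

210


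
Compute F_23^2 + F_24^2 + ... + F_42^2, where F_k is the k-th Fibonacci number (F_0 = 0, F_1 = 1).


There is a standard identity sum_{k=0}^{N} F_k^2 = F_N * F_{N+1} (proved inductively from the telescoping relation F_k^2 = F_k F_{k+1} - F_{k-1} F_k). Then
sum_{k=23}^{42} F_k^2 = F_42 F_43 - F_22 F_23.
Computing: F_42 = 267914296, F_43 = 433494437, F_22 = 17711, F_23 = 28657.
Sum = 267914296 * 433494437 - 17711 * 28657 = 116139356401227225.

116139356401227225


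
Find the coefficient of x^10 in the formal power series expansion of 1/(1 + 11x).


Write 1/(1 + c x) = 1/(1 - (-c) x) and apply the geometric-series identity
1/(1 - y) = sum_{k>=0} y^k to get 1/(1 + c x) = sum_{k>=0} (-c)^k x^k.
So the coefficient of x^k is (-c)^k = (-1)^k * c^k.
Here c = 11 and k = 10:
(-11)^10 = 1 * 25937424601 = 25937424601

25937424601


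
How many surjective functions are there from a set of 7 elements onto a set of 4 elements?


By inclusion-exclusion on which target elements are missed, the number of surjections from an n-set onto a k-set is
surj(n, k) = sum_{j=0}^{k} (-1)^j C(k, j) (k - j)^n.
Equivalently surj(n, k) = k! * S(n, k), where S(n, k) is the Stirling number of the second kind.
For n = 7, k = 4:
S(7, 4) = 350, so
surj = 4! * 350 = 24 * 350 = 8400.

8400


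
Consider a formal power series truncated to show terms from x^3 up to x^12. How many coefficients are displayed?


From x^3 to x^12 inclusive, the count is 12 - 3 + 1 = 10.

10


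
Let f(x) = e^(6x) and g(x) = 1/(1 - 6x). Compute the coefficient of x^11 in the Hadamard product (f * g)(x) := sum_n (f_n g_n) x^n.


Expanding: f_k = 6^k/k! (from e^(6x)) and g_k = 6^k (from 1/(1 - 6x)). So the Hadamard coefficient (f * g)_k = 6^k 6^k / k! = (36)^k / k!.
For k = 11: 36^11/11! = 131621703842267136/39916800 = 6347497291776/1925.

6347497291776/1925


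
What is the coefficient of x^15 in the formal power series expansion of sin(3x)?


The Maclaurin series is sin(t) = sum_{k>=0} (-1)^k t^(2k+1) / (2k+1)!, so substituting t = 3x, only odd powers of x are nonzero, with coefficient of x^(2k+1) equal to (-1)^k 3^(2k+1) / (2k+1)!.
Write 15 = 2*7 + 1, giving the coefficient (-1)^7 * 3^15 / 15! = -14348907/1307674368000 = -19683/1793792000.

-19683/1793792000


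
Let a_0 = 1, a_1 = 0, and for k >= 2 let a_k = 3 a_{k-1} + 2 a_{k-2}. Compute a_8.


Iterating the recurrence forward:
a_0 = 1
a_1 = 0
a_2 = 3*0 + 2*1 = 2
a_3 = 3*2 + 2*0 = 6
a_4 = 3*6 + 2*2 = 22
a_5 = 3*22 + 2*6 = 78
a_6 = 3*78 + 2*22 = 278
a_7 = 3*278 + 2*78 = 990
a_8 = 3*990 + 2*278 = 3526
So a_8 = 3526.

3526


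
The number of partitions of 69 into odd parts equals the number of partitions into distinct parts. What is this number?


Computing partitions of 69 into odd parts (1, 3, 5, ...):
Using the generating function prod_{k>=0} 1/(1-x^(2k+1)),
the count is 27130

27130


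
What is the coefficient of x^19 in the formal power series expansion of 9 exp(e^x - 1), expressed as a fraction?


exp(e^x - 1) is the exponential generating function for the Bell numbers Bell_k: exp(e^x - 1) = sum_{k>=0} Bell_k x^k / k!.
So the coefficient of x^19 in 9 exp(e^x - 1) is 9 Bell_19 / 19!.
Computing: Bell_19 = 5832742205057 and 19! = 121645100408832000, giving
9 * 5832742205057/121645100408832000 = 5832742205057/13516122267648000.

5832742205057/13516122267648000


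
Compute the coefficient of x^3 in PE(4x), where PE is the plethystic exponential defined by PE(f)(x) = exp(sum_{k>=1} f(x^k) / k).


With f(x) = 4x, the exponent is sum_{k>=1} 4 x^k / k = 4 * (-ln(1 - x)). Exponentiating:
PE(4x) = exp(-4 ln(1 - x)) = 1/(1 - x)^4.
By the negative binomial expansion, [x^n] 1/(1 - x)^4 = C(n + 3, 3).
For n = 3: C(6, 3) = 20.

20


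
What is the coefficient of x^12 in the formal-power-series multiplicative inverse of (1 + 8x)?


The inverse is 1/(1 + 8x). Apply the geometric identity 1/(1 - y) = sum_{k>=0} y^k with y = -8x:
1/(1 + 8x) = sum_{k>=0} (-8)^k x^k.
So the coefficient of x^12 is (-8)^12 = 68719476736.

68719476736


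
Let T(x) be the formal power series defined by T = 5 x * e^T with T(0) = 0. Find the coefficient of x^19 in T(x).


Apply the Lagrange inversion formula: if T = 5 x * phi(T) with phi(t) = e^t, then
[x^n] T = 5^n * (1/n) [t^(n-1)] phi(t)^n = 5^n * (1/n) [t^(n-1)] e^(n t) = 5^n * (1/n) * n^(n-1) / (n-1)! = 5^n * n^(n-1) / n!.
When c = 1 this is the Cayley count of rooted labeled trees on n vertices, divided by n!.
For n = 19: 5^19 * 19^18 / 19! = 19073486328125 * 104127350297911241532841/121645100408832000 = 836240670438354825735321044921875/51218989645824.

836240670438354825735321044921875/51218989645824


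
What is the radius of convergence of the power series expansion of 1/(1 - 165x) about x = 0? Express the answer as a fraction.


Expanding 1/(1 - 165x) = sum_{k>=0} 165^k x^k, the series converges when |165x| < 1, i.e., |x| < 1/165.
So the radius of convergence is 1/165 = 1/165.

1/165


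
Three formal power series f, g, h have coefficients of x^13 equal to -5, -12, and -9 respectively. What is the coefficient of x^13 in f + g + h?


Series addition is componentwise:
-5 + -12 + -9
= -26

-26


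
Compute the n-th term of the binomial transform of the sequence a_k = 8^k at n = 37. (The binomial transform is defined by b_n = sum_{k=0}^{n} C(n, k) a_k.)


With a_k = 8^k, b_n = sum_{k=0}^{n} C(n, k) 8^k = (1 + 8)^n by the binomial theorem.
For n = 37: (1 + 8)^37 = 9^37 = 202755595904452569706561330872953769.

202755595904452569706561330872953769


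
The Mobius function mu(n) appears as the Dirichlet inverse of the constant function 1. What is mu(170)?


170 = 2 * 5 * 17 (all distinct primes).
mu(170) = (-1)^3 = -1

-1


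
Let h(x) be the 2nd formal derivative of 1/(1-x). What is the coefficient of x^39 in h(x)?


Differentiating 2 times: d^2/dx^2 [1/(1-x)] = 2!/(1-x)^3.
The expansion 1/(1-x)^3 = sum_{k>=0} C(k+2, 2) x^k, so the coefficient of x^n in 2!/(1-x)^3 is 2! * C(n+2, 2).
For n = 39: 2 * C(41, 2) = 2 * 820 = 1640

1640


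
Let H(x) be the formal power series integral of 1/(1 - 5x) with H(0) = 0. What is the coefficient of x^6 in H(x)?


1/(1 - 5x) = sum_{k>=0} 5^k x^k. Integrating termwise with H(0) = 0:
H(x) = sum_{k>=0} 5^k x^(k+1) / (k+1) = sum_{m>=1} 5^(m-1) x^m / m.
For m = 6: 5^5/6 = 3125/6 = 3125/6.

3125/6


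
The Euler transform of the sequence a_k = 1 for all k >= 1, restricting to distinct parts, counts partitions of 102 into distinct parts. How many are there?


Partitions of 102 into distinct parts can be computed via generating function.
Product (1+x)(1+x^2)(1+x^3)...
The coefficient of x^102 = 525016

525016


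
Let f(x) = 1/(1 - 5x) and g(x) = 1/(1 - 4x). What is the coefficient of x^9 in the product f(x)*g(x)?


The coefficient of x^n in f*g is the Cauchy product: sum_{k=0}^{n} a^k * b^(n-k).
With a=5, b=4, n=9:
sum_{k=0}^{9} 5^k * 4^(9-k)
= 8717049

8717049


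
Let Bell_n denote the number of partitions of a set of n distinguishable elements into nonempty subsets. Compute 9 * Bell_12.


Bell_12 can be computed from the Bell triangle or from Dobinski's identity Bell_n = (1/e) * sum_{k>=0} k^n / k!.
Computing Bell_12 = 4213597.
Then 9 * 4213597 = 37922373.

37922373


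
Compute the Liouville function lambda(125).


The Liouville function is lambda(k) = (-1)^Omega(k), where Omega(k) counts the prime factors of k with multiplicity.
Factoring: 125 = 5 * 5 * 5, so Omega(125) = 3.
lambda(125) = (-1)^3 = -1.

-1


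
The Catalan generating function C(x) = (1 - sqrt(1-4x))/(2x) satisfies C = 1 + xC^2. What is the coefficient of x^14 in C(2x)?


Substituting x -> 2x scales the n-th coefficient by 2^n, so [x^14] C(2x) = 2^14 * C_14.
C_14 = C(2*14, 14)/(15) = 40116600/15 = 2674440.
So 2^14 * 2674440 = 16384 * 2674440 = 43818024960.

43818024960


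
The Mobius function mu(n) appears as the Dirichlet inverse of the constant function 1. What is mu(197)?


197 = 197 (all distinct primes).
mu(197) = (-1)^1 = -1

-1


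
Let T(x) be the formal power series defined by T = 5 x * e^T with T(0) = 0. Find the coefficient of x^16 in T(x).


Apply the Lagrange inversion formula: if T = 5 x * phi(T) with phi(t) = e^t, then
[x^n] T = 5^n * (1/n) [t^(n-1)] phi(t)^n = 5^n * (1/n) [t^(n-1)] e^(n t) = 5^n * (1/n) * n^(n-1) / (n-1)! = 5^n * n^(n-1) / n!.
When c = 1 this is the Cayley count of rooted labeled trees on n vertices, divided by n!.
For n = 16: 5^16 * 16^15 / 16! = 152587890625 * 1152921504606846976/20922789888000 = 42949672960000000000000/5108103.

42949672960000000000000/5108103


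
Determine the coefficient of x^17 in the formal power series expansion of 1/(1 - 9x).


The geometric series identity gives 1/(1 - c x) = sum_{k>=0} c^k x^k, so the coefficient of x^k is c^k.
Here c = 9 and k = 17.
Computing: 9^17 = 16677181699666569

16677181699666569


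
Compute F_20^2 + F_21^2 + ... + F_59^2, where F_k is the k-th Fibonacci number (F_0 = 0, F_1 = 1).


There is a standard identity sum_{k=0}^{N} F_k^2 = F_N * F_{N+1} (proved inductively from the telescoping relation F_k^2 = F_k F_{k+1} - F_{k-1} F_k). Then
sum_{k=20}^{59} F_k^2 = F_59 F_60 - F_19 F_20.
Computing: F_59 = 956722026041, F_60 = 1548008755920, F_19 = 4181, F_20 = 6765.
Sum = 956722026041 * 1548008755920 - 4181 * 6765 = 1481014073292990224628255.

1481014073292990224628255


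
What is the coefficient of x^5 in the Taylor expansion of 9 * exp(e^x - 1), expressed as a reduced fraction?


exp(e^x - 1) = sum_{k>=0} Bell_k x^k / k!, where Bell_k is the k-th Bell number.
So the coefficient of x^5 is 9 * Bell_5 / 5!.
Computing: Bell_5 = 52 and 5! = 120, giving
9 * 52/120 = 39/10.

39/10


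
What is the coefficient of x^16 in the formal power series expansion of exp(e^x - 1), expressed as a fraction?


exp(e^x - 1) is the exponential generating function for the Bell numbers Bell_k: exp(e^x - 1) = sum_{k>=0} Bell_k x^k / k!.
So the coefficient of x^16 in exp(e^x - 1) is Bell_16 / 16!.
Computing: Bell_16 = 10480142147 and 16! = 20922789888000, giving
10480142147/20922789888000 = 10480142147/20922789888000.

10480142147/20922789888000


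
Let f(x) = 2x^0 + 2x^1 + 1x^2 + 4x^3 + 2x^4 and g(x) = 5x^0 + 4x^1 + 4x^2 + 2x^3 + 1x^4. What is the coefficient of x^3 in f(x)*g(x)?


Cauchy product at x^3:
2*2 + 2*4 + 1*4 + 4*5
= 36

36


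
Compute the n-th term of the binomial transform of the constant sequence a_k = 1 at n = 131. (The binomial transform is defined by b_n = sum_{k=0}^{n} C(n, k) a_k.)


With a_k = 1 for all k, b_n = sum_{k=0}^{n} C(n, k) = 2^n by the binomial theorem.
For n = 131: 2^131 = 2722258935367507707706996859454145691648.

2722258935367507707706996859454145691648


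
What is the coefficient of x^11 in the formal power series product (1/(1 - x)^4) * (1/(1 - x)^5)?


Combine the factors: (1/(1 - x)^4) * (1/(1 - x)^5) = 1/(1 - x)^9.
Then use 1/(1 - x)^r = sum_{k>=0} C(k + r - 1, r - 1) x^k with r = 9 and k = 11:
C(19, 8) = 75582.

75582


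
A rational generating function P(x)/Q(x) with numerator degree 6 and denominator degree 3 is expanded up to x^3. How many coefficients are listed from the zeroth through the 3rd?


Expanding up to x^3 gives the coefficients for x^0, x^1, ..., x^3.
That is 3 + 1 = 4 coefficients in total.

4


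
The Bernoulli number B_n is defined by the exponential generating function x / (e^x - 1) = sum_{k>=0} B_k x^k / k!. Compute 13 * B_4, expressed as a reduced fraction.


Bernoulli numbers can also be computed recursively via B_0 = 1 and sum_{j=0}^{m} C(m+1, j) B_j = 0 for m >= 1. Odd-index Bernoulli numbers vanish for k >= 3.
Computing B_4 = -1/30, so 13 * B_4 = 13 * -1/30 = -13/30.

-13/30


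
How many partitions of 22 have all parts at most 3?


Using the generating function (1-x)^(-1)(1-x^2)^(-1)(1-x^3)^(-1),
the coefficient of x^22 counts these restricted partitions.
Result = 52

52


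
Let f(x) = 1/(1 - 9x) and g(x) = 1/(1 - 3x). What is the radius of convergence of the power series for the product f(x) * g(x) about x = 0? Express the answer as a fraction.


The radius of 1/(1 - 9x) is 1/9 (nearest singularity at x = 1/9), and the radius of 1/(1 - 3x) is 1/3.
The product f(x)*g(x) = 1/((1 - 9x)(1 - 3x)) has singularities at both 1/9 and 1/3, so its radius of convergence is the distance to the nearest one:
min(1/9, 1/3) = 1/9.

1/9


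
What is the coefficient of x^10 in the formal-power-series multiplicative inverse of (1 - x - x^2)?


Let the inverse be f(x) = sum_{k>=0} a_k x^k. From f(x) * (1 - x - x^2) = 1 and matching coefficients:
 x^0: a_0 = 1.
 x^1: a_1 - a_0 = 0, so a_1 = 1.
 x^k (k >= 2): a_k - a_{k-1} - a_{k-2} = 0, i.e. a_k = a_{k-1} + a_{k-2}.
This is the Fibonacci-type recurrence shifted so that a_0 = a_1 = 1.
Iterating: a_0=1, a_1=1, a_2=2, a_3=3, a_4=5, a_5=8, a_6=13, a_7=21, a_8=34, a_9=55, ...
a_10 = 89.

89
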